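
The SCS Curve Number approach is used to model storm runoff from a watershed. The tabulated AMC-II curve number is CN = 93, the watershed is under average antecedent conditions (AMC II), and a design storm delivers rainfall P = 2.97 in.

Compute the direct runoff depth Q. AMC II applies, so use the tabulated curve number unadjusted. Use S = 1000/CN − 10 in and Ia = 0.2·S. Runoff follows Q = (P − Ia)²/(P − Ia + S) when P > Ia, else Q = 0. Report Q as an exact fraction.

Q = 687540841/308955300 in ≈ 2.225 in

Average conditions: CN = 93 (no AMC adjustment).
Retention S: 1000/CN − 10 with CN=93.000 → S = 70/93 ≈ 0.753 in
Initial abstraction Ia = S/5 = (70/93)/5 = 14/93 ≈ 0.151 in
Excess rainfall: 2.970 − 0.151 = 2.819 in; P > Ia so Q > 0
Runoff Q = (P−Ia)²/(P−Ia+S) = (2.819)²/(2.819+0.753) = 687540841/308955300 ≈ 2.225 in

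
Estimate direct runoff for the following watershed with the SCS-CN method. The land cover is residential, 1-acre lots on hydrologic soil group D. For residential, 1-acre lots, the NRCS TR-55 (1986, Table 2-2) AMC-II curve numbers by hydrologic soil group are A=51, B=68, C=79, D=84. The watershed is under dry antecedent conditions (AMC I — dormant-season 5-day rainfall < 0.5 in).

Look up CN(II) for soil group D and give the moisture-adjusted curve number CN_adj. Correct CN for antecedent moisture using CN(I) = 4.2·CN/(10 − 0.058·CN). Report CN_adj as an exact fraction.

NRCS table: residential, 1-acre lots, soil group D → CN(II) = 84
Dry (AMC I): CN(I) = 4.2·84/(10 − 0.058·84) = (1764/5)/(641/125) = 44100/641 ≈ 68.799

CN_adj = 44100/641 ≈ 68.799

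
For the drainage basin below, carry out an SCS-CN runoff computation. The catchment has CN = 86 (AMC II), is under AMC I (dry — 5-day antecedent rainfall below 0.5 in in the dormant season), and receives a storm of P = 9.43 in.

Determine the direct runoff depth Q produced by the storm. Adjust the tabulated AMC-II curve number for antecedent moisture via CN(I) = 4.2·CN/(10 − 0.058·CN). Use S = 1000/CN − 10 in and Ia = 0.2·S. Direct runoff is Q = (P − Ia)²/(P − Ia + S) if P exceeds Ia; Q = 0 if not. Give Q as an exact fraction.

CN(I) from CN(II)=86: (4.2·86)/(10 − 0.058·86) = 12900/179 ≈ 72.067
Max retention: S = 1000/(12900/179) − 10 = 500/129 in (≈ 3.876 in)
Initial abstraction Ia = S/5 = (500/129)/5 = 100/129 ≈ 0.775 in
Since P=9.430 > Ia=0.775: effective rainfall P−Ia = 111647/12900 in
Q: (111647/12900)² ÷ (161647/12900) = 12465052609/2085246300 in (≈ 5.978 in)

Q = 12465052609/2085246300 in ≈ 5.978 in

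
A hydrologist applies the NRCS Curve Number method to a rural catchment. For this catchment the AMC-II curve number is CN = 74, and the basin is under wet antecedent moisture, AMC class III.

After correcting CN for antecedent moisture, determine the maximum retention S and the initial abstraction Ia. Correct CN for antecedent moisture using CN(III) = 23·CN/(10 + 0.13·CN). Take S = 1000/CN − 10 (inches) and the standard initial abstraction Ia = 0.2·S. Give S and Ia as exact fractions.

Adjust CN=74 to AMC III: 23·74/(10 + 0.13·74) → 1702 ÷ (981/50) = 85100/981 ≈ 86.748
Retention S: 1000/CN − 10 with CN=86.748 → S = 1300/851 ≈ 1.528 in
Ia = 0.2·(1300/851) = 260/851 in ≈ 0.306 in

S = 1300/851 in ≈ 1.528 in; Ia = 260/851 in ≈ 0.306 in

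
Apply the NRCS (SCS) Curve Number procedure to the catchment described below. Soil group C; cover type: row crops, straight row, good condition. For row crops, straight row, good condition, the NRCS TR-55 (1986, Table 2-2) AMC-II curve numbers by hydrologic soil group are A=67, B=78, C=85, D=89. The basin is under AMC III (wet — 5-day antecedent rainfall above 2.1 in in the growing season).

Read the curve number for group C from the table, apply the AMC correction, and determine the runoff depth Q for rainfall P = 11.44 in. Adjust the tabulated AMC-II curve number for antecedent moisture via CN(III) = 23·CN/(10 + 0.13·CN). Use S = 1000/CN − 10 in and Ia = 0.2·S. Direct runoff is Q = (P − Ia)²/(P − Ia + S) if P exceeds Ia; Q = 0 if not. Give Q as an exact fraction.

NRCS table: row crops, straight row, good condition, soil group C → CN(II) = 85
Adjust CN=85 to AMC III: 23·85/(10 + 0.13·85) → 1955 ÷ (421/20) = 39100/421 ≈ 92.874
S = 1000/(39100/421) − 10 = 300/391 in ≈ 0.767 in
Ia = 0.2S: 0.2·0.767 = 0.153 in (exactly 60/391)
Excess rainfall: 11.440 − 0.153 = 11.287 in; P > Ia so Q > 0
Runoff Q = (P−Ia)²/(P−Ia+S) = (11.287)²/(11.287+0.767) = 6085913138/575874575 ≈ 10.568 in

Q = 6085913138/575874575 in ≈ 10.568 in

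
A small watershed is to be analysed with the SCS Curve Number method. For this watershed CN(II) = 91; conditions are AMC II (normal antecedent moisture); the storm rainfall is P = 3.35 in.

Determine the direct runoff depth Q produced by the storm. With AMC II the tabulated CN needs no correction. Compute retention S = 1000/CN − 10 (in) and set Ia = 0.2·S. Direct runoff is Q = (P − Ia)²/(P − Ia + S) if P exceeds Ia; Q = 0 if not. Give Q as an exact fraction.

AMC II — tabulated CN = 91 applies directly.
Retention S: 1000/CN − 10 with CN=91.000 → S = 90/91 ≈ 0.989 in
Ia = 0.2S: 0.2·0.989 = 0.198 in (exactly 18/91)
Excess rainfall: 3.350 − 0.198 = 3.152 in; P > Ia so Q > 0
Q = (5737/1820)²/((5737/1820) + 90/91) = (32913169/3312400)/(7537/1820) = 32913169/13717340 in ≈ 2.399 in

Q = 32913169/13717340 in ≈ 2.399 in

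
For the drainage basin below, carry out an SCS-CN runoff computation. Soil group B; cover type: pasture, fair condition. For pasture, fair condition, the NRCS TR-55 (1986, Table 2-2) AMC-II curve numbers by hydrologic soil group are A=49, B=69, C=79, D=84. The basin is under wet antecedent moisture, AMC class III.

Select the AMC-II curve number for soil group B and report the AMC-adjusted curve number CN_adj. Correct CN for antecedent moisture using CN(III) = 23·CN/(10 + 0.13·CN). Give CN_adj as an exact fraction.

CN_adj = 158700/1897 ≈ 83.658

NRCS table: pasture, fair condition, soil group B → CN(II) = 69
CN(III) from CN(II)=69: (23·69)/(10 + 0.13·69) = 158700/1897 ≈ 83.658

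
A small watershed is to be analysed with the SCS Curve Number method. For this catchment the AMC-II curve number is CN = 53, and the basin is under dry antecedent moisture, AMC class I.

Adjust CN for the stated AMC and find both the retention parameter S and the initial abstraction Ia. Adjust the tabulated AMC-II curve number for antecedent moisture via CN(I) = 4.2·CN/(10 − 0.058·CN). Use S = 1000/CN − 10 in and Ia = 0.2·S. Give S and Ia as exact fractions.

S = 23500/1113 in ≈ 21.114 in; Ia = 4700/1113 in ≈ 4.223 in

CN(I) from CN(II)=53: (4.2·53)/(10 − 0.058·53) = 111300/3463 ≈ 32.140
S = 1000/(111300/3463) − 10 = 23500/1113 in ≈ 21.114 in
Initial abstraction Ia = S/5 = (23500/1113)/5 = 4700/1113 ≈ 4.223 in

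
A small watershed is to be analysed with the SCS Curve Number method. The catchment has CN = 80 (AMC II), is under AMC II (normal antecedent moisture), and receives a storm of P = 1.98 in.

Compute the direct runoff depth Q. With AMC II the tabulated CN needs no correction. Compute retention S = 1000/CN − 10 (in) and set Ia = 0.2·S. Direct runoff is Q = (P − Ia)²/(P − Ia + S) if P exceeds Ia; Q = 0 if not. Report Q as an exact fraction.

Q = 2738/4975 in ≈ 0.550 in

CN(II) = 80; AMC II needs no correction.
S = 1000/80 − 10 = 5/2 in ≈ 2.500 in
Ia = 0.2·(5/2) = 1/2 in ≈ 0.500 in
Since P=1.980 > Ia=0.500: effective rainfall P−Ia = 37/25 in
Runoff Q = (P−Ia)²/(P−Ia+S) = (1.480)²/(1.480+2.500) = 2738/4975 ≈ 0.550 in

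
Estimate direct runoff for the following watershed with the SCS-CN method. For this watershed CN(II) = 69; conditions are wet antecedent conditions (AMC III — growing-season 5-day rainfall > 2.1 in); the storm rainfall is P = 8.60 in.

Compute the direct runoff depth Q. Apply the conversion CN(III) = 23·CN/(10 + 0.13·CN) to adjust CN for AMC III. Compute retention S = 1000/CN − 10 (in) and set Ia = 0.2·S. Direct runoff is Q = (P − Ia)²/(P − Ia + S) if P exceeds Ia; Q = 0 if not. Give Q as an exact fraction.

Q = 4243349881/639886335 in ≈ 6.631 in

CN(III) from CN(II)=69: (23·69)/(10 + 0.13·69) = 158700/1897 ≈ 83.658
S = 1000/(158700/1897) − 10 = 3100/1587 in ≈ 1.953 in
Ia = 0.2S: 0.2·1.953 = 0.391 in (exactly 620/1587)
Excess rainfall: 8.600 − 0.391 = 8.209 in; P > Ia so Q > 0
Q = (65141/7935)²/((65141/7935) + 3100/1587) = (4243349881/62964225)/(80641/7935) = 4243349881/639886335 in ≈ 6.631 in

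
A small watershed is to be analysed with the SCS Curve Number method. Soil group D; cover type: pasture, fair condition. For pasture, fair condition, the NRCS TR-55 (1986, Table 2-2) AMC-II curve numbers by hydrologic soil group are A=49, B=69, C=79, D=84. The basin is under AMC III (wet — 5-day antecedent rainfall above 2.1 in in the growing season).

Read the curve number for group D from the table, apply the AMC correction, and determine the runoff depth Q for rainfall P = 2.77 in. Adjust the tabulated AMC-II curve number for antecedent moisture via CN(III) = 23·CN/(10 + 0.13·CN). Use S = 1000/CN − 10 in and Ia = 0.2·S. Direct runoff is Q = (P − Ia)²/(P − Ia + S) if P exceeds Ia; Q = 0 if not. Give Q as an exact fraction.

NRCS table: pasture, fair condition, soil group D → CN(II) = 84
Wet (AMC III): CN(III) = 23·84/(10 + 0.13·84) = 1932/(523/25) = 48300/523 ≈ 92.352
S = 1000/(48300/523) − 10 = 400/483 in ≈ 0.828 in
Ia = 0.2S: 0.2·0.828 = 0.166 in (exactly 80/483)
P − Ia = 2.770 − 0.166 = 125791/48300 ≈ 2.604 in (> 0, runoff occurs)
Q: (125791/48300)² ÷ (165791/48300) = 15823375681/8007705300 in (≈ 1.976 in)

Q = 15823375681/8007705300 in ≈ 1.976 in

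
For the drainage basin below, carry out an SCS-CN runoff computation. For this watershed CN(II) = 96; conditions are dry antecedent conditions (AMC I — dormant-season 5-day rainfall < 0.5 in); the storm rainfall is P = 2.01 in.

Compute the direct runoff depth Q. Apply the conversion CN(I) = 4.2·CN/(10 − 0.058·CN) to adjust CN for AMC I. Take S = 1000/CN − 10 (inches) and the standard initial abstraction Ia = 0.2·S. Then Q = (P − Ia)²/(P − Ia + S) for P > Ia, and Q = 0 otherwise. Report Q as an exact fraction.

CN(I) from CN(II)=96: (4.2·96)/(10 − 0.058·96) = 25200/277 ≈ 90.975
Max retention: S = 1000/(25200/277) − 10 = 125/126 in (≈ 0.992 in)
Ia = 0.2S: 0.2·0.992 = 0.198 in (exactly 25/126)
P − Ia = 2.010 − 0.198 = 11413/6300 ≈ 1.812 in (> 0, runoff occurs)
Q = (11413/6300)²/((11413/6300) + 125/126) = (130256569/39690000)/(17663/6300) = 130256569/111276900 in ≈ 1.171 in

Q = 130256569/111276900 in ≈ 1.171 in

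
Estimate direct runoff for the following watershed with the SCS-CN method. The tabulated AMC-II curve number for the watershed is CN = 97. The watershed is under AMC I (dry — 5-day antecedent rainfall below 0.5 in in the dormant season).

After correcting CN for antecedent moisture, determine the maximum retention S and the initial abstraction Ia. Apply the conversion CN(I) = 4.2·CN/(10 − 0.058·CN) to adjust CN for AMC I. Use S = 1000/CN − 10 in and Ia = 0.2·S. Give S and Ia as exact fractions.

Adjust CN=97 to AMC I: 4.2·97/(10 − 0.058·97) → (2037/5) ÷ (2187/500) = 67900/729 ≈ 93.141
Max retention: S = 1000/(67900/729) − 10 = 500/679 in (≈ 0.736 in)
Ia = 0.2·(500/679) = 100/679 in ≈ 0.147 in

S = 500/679 in ≈ 0.736 in; Ia = 100/679 in ≈ 0.147 in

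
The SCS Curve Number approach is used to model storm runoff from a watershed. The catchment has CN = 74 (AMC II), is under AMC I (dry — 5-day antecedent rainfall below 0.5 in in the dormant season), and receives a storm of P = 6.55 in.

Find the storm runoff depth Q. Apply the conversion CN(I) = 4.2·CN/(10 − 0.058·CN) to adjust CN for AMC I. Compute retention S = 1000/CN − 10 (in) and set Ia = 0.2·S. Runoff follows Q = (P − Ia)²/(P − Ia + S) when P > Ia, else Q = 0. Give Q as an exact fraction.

CN(I) from CN(II)=74: (4.2·74)/(10 − 0.058·74) = 77700/1427 ≈ 54.450
Retention S: 1000/CN − 10 with CN=54.450 → S = 6500/777 ≈ 8.366 in
Ia = 0.2S: 0.2·8.366 = 1.673 in (exactly 1300/777)
Since P=6.550 > Ia=1.673: effective rainfall P−Ia = 75787/15540 in
Runoff Q = (P−Ia)²/(P−Ia+S) = (4.877)²/(4.877+8.366) = 5743669369/3197929980 ≈ 1.796 in

Q = 5743669369/3197929980 in ≈ 1.796 in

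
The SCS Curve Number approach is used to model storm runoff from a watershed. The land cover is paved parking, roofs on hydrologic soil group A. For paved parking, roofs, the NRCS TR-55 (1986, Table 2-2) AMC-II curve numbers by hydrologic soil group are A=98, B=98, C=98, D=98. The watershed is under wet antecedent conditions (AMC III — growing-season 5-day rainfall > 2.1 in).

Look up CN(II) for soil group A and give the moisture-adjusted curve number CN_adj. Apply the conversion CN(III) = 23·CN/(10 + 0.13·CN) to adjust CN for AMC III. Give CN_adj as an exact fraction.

NRCS table: paved parking, roofs, soil group A → CN(II) = 98
CN(III) from CN(II)=98: (23·98)/(10 + 0.13·98) = 112700/1137 ≈ 99.120

CN_adj = 112700/1137 ≈ 99.120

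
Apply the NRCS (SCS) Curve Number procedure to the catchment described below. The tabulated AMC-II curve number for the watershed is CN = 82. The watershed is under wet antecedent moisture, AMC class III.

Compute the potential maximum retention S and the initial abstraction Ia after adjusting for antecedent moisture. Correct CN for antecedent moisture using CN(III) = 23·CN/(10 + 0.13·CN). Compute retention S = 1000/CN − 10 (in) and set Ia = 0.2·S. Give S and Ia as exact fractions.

Wet (AMC III): CN(III) = 23·82/(10 + 0.13·82) = 1886/(1033/50) = 94300/1033 ≈ 91.288
Retention S: 1000/CN − 10 with CN=91.288 → S = 900/943 ≈ 0.954 in
Ia = 0.2·(900/943) = 180/943 in ≈ 0.191 in

S = 900/943 in ≈ 0.954 in; Ia = 180/943 in ≈ 0.191 in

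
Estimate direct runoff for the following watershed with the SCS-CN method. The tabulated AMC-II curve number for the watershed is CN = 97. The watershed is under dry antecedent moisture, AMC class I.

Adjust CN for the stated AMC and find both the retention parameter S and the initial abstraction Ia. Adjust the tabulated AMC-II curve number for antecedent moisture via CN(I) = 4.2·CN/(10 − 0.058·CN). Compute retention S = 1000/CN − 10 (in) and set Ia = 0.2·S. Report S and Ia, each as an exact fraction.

S = 500/679 in ≈ 0.736 in; Ia = 100/679 in ≈ 0.147 in

Dry (AMC I): CN(I) = 4.2·97/(10 − 0.058·97) = (2037/5)/(2187/500) = 67900/729 ≈ 93.141
Retention S: 1000/CN − 10 with CN=93.141 → S = 500/679 ≈ 0.736 in
Ia = 0.2·(500/679) = 100/679 in ≈ 0.147 in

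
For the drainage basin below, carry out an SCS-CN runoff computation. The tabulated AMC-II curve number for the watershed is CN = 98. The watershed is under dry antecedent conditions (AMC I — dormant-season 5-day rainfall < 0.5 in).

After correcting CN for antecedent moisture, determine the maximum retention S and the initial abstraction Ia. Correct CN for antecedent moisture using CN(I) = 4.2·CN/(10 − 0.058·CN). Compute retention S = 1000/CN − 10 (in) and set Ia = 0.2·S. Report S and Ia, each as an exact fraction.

CN(I) from CN(II)=98: (4.2·98)/(10 − 0.058·98) = 102900/1079 ≈ 95.366
Retention S: 1000/CN − 10 with CN=95.366 → S = 500/1029 ≈ 0.486 in
Initial abstraction Ia = S/5 = (500/1029)/5 = 100/1029 ≈ 0.097 in

S = 500/1029 in ≈ 0.486 in; Ia = 100/1029 in ≈ 0.097 in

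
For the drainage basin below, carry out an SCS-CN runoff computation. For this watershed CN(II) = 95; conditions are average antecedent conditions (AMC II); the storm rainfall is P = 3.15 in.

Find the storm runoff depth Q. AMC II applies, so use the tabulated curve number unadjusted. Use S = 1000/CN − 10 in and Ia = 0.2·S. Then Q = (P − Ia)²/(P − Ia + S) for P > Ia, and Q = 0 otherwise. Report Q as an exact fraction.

CN(II) = 95; AMC II needs no correction.
Max retention: S = 1000/95 − 10 = 10/19 in (≈ 0.526 in)
Ia = 0.2·(10/19) = 2/19 in ≈ 0.105 in
Since P=3.150 > Ia=0.105: effective rainfall P−Ia = 1157/380 in
Runoff Q = (P−Ia)²/(P−Ia+S) = (3.045)²/(3.045+0.526) = 1338649/515660 ≈ 2.596 in

Q = 1338649/515660 in ≈ 2.596 in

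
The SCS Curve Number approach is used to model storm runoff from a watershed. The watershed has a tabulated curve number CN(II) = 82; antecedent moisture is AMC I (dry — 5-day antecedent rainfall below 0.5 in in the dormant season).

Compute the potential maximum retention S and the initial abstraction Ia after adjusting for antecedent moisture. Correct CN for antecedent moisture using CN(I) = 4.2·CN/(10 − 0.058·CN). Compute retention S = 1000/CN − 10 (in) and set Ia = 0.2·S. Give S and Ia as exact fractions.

S = 1500/287 in ≈ 5.226 in; Ia = 300/287 in ≈ 1.045 in

Adjust CN=82 to AMC I: 4.2·82/(10 − 0.058·82) → (1722/5) ÷ (1311/250) = 28700/437 ≈ 65.675
Retention S: 1000/CN − 10 with CN=65.675 → S = 1500/287 ≈ 5.226 in
Ia = 0.2S: 0.2·5.226 = 1.045 in (exactly 300/287)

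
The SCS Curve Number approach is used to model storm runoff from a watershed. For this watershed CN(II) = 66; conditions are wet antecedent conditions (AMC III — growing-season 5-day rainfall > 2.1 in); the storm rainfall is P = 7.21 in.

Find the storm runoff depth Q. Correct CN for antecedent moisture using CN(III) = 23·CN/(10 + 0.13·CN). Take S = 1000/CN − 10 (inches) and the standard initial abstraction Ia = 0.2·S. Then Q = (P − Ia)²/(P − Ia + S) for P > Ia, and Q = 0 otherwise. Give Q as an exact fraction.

CN(III) from CN(II)=66: (23·66)/(10 + 0.13·66) = 75900/929 ≈ 81.701
S = 1000/(75900/929) − 10 = 1700/759 in ≈ 2.240 in
Ia = 0.2S: 0.2·2.240 = 0.448 in (exactly 340/759)
P − Ia = 7.210 − 0.448 = 513239/75900 ≈ 6.762 in (> 0, runoff occurs)
Runoff Q = (P−Ia)²/(P−Ia+S) = (6.762)²/(6.762+2.240) = 263414271121/51857840100 ≈ 5.080 in

Q = 263414271121/51857840100 in ≈ 5.080 in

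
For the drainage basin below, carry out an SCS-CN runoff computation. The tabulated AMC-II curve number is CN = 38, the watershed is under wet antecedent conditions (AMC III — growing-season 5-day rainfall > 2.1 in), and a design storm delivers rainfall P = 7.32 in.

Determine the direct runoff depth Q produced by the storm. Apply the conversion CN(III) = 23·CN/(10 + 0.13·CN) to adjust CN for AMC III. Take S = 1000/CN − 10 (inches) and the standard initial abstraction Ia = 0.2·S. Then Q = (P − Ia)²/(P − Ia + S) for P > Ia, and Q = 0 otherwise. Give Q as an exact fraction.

Q = 4156509841/1551033175 in ≈ 2.680 in

Adjust CN=38 to AMC III: 23·38/(10 + 0.13·38) → 874 ÷ (747/50) = 43700/747 ≈ 58.501
S = 1000/(43700/747) − 10 = 3100/437 in ≈ 7.094 in
Ia = 0.2S: 0.2·7.094 = 1.419 in (exactly 620/437)
P − Ia = 7.320 − 1.419 = 64471/10925 ≈ 5.901 in (> 0, runoff occurs)
Q = (64471/10925)²/((64471/10925) + 3100/437) = (4156509841/119355625)/(141971/10925) = 4156509841/1551033175 in ≈ 2.680 in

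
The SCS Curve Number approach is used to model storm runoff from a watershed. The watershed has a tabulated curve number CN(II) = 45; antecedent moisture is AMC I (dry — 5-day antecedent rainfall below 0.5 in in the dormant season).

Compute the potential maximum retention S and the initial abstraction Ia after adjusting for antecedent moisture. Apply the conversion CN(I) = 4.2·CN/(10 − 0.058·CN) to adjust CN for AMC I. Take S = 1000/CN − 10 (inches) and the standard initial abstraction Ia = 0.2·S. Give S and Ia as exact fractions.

S = 5500/189 in ≈ 29.101 in; Ia = 1100/189 in ≈ 5.820 in

Adjust CN=45 to AMC I: 4.2·45/(10 − 0.058·45) → 189 ÷ (739/100) = 18900/739 ≈ 25.575
Retention S: 1000/CN − 10 with CN=25.575 → S = 5500/189 ≈ 29.101 in
Initial abstraction Ia = S/5 = (5500/189)/5 = 1100/189 ≈ 5.820 in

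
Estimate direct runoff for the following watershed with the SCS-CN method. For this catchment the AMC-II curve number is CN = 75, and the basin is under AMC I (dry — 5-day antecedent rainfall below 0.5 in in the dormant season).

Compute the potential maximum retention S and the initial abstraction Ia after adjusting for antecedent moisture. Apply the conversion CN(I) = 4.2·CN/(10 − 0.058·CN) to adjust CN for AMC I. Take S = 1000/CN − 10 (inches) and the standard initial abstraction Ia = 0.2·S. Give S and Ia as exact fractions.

S = 500/63 in ≈ 7.937 in; Ia = 100/63 in ≈ 1.587 in

Dry (AMC I): CN(I) = 4.2·75/(10 − 0.058·75) = 315/(113/20) = 6300/113 ≈ 55.752
Max retention: S = 1000/(6300/113) − 10 = 500/63 in (≈ 7.937 in)
Ia = 0.2S: 0.2·7.937 = 1.587 in (exactly 100/63)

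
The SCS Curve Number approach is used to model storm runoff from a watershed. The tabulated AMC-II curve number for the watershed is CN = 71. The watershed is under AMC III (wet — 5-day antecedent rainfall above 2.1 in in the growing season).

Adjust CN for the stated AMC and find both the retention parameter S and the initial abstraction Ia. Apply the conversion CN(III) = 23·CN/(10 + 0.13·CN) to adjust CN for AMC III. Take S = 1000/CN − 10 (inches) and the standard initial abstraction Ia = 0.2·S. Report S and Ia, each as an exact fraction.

CN(III) from CN(II)=71: (23·71)/(10 + 0.13·71) = 163300/1923 ≈ 84.919
Retention S: 1000/CN − 10 with CN=84.919 → S = 2900/1633 ≈ 1.776 in
Ia = 0.2S: 0.2·1.776 = 0.355 in (exactly 580/1633)

S = 2900/1633 in ≈ 1.776 in; Ia = 580/1633 in ≈ 0.355 in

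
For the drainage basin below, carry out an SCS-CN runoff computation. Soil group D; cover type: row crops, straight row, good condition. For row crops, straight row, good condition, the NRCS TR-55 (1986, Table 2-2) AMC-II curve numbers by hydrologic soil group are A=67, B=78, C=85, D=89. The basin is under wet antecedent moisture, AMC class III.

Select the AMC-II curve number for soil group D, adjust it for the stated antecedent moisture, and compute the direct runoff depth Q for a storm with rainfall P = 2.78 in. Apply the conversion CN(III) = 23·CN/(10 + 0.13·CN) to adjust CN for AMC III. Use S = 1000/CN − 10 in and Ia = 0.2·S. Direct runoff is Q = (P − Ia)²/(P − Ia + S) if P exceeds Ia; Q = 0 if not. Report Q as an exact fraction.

Q = 74820302089/33625352550 in ≈ 2.225 in

NRCS table: row crops, straight row, good condition, soil group D → CN(II) = 89
Adjust CN=89 to AMC III: 23·89/(10 + 0.13·89) → 2047 ÷ (2157/100) = 204700/2157 ≈ 94.900
Max retention: S = 1000/(204700/2157) − 10 = 1100/2047 in (≈ 0.537 in)
Initial abstraction Ia = S/5 = (1100/2047)/5 = 220/2047 ≈ 0.107 in
P − Ia = 2.780 − 0.107 = 273533/102350 ≈ 2.673 in (> 0, runoff occurs)
Q: (273533/102350)² ÷ (328533/102350) = 74820302089/33625352550 in (≈ 2.225 in)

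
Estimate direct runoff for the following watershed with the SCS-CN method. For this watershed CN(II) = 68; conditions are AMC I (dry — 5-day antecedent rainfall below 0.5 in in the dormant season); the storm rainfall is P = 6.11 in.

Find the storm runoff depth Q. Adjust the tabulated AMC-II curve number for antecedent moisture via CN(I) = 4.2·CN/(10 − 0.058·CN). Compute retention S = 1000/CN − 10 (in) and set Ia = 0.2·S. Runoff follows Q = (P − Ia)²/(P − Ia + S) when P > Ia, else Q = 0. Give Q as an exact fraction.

Q = 19079068129/19211133900 in ≈ 0.993 in

Adjust CN=68 to AMC I: 4.2·68/(10 − 0.058·68) → (1428/5) ÷ (757/125) = 35700/757 ≈ 47.160
S = 1000/(35700/757) − 10 = 4000/357 in ≈ 11.204 in
Ia = 0.2·(4000/357) = 800/357 in ≈ 2.241 in
P − Ia = 6.110 − 2.241 = 138127/35700 ≈ 3.869 in (> 0, runoff occurs)
Q: (138127/35700)² ÷ (538127/35700) = 19079068129/19211133900 in (≈ 0.993 in)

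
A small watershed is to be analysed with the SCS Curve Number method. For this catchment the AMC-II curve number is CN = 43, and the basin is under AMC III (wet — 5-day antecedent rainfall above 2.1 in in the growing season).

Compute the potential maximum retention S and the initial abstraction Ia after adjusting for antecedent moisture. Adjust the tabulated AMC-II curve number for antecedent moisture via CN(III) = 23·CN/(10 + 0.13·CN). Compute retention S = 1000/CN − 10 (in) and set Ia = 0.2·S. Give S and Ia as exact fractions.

Wet (AMC III): CN(III) = 23·43/(10 + 0.13·43) = 989/(1559/100) = 98900/1559 ≈ 63.438
Retention S: 1000/CN − 10 with CN=63.438 → S = 5700/989 ≈ 5.763 in
Initial abstraction Ia = S/5 = (5700/989)/5 = 1140/989 ≈ 1.153 in

S = 5700/989 in ≈ 5.763 in; Ia = 1140/989 in ≈ 1.153 in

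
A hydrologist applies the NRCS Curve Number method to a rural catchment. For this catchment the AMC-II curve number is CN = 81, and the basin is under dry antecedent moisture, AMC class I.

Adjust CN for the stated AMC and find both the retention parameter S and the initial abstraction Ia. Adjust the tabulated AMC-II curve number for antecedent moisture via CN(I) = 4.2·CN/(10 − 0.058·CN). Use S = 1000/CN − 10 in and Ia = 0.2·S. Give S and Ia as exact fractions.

CN(I) from CN(II)=81: (4.2·81)/(10 − 0.058·81) = 170100/2651 ≈ 64.164
Max retention: S = 1000/(170100/2651) − 10 = 9500/1701 in (≈ 5.585 in)
Ia = 0.2·(9500/1701) = 1900/1701 in ≈ 1.117 in

S = 9500/1701 in ≈ 5.585 in; Ia = 1900/1701 in ≈ 1.117 in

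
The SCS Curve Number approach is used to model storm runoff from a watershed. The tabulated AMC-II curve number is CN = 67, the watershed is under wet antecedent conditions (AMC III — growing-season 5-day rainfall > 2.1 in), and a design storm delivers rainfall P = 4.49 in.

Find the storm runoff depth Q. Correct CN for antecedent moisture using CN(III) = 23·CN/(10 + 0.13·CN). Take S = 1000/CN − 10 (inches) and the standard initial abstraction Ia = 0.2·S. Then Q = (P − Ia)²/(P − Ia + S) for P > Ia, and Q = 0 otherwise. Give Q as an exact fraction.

Adjust CN=67 to AMC III: 23·67/(10 + 0.13·67) → 1541 ÷ (1871/100) = 154100/1871 ≈ 82.362
Retention S: 1000/CN − 10 with CN=82.362 → S = 3300/1541 ≈ 2.141 in
Initial abstraction Ia = S/5 = (3300/1541)/5 = 660/1541 ≈ 0.428 in
P − Ia = 4.490 − 0.428 = 625909/154100 ≈ 4.062 in (> 0, runoff occurs)
Q: (625909/154100)² ÷ (955909/154100) = 391762076281/147305576900 in (≈ 2.660 in)

Q = 391762076281/147305576900 in ≈ 2.660 in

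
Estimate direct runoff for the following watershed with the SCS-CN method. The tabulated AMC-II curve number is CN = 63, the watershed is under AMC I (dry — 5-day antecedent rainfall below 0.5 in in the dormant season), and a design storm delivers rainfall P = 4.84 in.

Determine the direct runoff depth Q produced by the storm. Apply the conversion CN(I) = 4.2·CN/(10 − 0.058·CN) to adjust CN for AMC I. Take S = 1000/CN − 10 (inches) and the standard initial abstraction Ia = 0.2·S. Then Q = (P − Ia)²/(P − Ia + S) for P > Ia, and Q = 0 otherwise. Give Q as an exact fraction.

Adjust CN=63 to AMC I: 4.2·63/(10 − 0.058·63) → (1323/5) ÷ (3173/500) = 132300/3173 ≈ 41.696
Retention S: 1000/CN − 10 with CN=41.696 → S = 18500/1323 ≈ 13.983 in
Initial abstraction Ia = S/5 = (18500/1323)/5 = 3700/1323 ≈ 2.797 in
Since P=4.840 > Ia=2.797: effective rainfall P−Ia = 67583/33075 in
Q: (67583/33075)² ÷ (530083/33075) = 4567461889/17532495225 in (≈ 0.261 in)

Q = 4567461889/17532495225 in ≈ 0.261 in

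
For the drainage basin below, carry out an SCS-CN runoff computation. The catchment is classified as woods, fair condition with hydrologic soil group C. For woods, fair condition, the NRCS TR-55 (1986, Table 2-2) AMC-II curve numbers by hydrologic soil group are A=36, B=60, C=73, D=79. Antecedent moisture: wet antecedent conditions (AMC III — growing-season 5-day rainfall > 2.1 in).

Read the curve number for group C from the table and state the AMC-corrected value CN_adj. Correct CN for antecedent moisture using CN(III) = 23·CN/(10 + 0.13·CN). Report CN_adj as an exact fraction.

NRCS table: woods, fair condition, soil group C → CN(II) = 73
CN(III) from CN(II)=73: (23·73)/(10 + 0.13·73) = 167900/1949 ≈ 86.147

CN_adj = 167900/1949 ≈ 86.147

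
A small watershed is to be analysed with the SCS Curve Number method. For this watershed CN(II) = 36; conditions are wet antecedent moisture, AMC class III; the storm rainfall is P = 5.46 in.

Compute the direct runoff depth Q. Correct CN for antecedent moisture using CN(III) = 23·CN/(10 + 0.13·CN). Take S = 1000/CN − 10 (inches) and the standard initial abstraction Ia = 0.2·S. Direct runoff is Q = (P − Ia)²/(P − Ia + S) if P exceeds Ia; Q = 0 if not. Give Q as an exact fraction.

Q = 1641141121/1247288850 in ≈ 1.316 in

CN(III) from CN(II)=36: (23·36)/(10 + 0.13·36) = 20700/367 ≈ 56.403
Retention S: 1000/CN − 10 with CN=56.403 → S = 1600/207 ≈ 7.729 in
Ia = 0.2S: 0.2·7.729 = 1.546 in (exactly 320/207)
Since P=5.460 > Ia=1.546: effective rainfall P−Ia = 40511/10350 in
Q: (40511/10350)² ÷ (120511/10350) = 1641141121/1247288850 in (≈ 1.316 in)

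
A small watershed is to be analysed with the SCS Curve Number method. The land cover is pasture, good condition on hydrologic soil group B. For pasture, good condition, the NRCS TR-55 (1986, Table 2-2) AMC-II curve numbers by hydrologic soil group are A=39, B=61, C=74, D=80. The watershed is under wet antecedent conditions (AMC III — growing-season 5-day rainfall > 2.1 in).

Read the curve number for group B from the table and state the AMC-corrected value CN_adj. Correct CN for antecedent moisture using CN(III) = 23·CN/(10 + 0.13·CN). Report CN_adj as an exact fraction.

NRCS table: pasture, good condition, soil group B → CN(II) = 61
Wet (AMC III): CN(III) = 23·61/(10 + 0.13·61) = 1403/(1793/100) = 140300/1793 ≈ 78.249

CN_adj = 140300/1793 ≈ 78.249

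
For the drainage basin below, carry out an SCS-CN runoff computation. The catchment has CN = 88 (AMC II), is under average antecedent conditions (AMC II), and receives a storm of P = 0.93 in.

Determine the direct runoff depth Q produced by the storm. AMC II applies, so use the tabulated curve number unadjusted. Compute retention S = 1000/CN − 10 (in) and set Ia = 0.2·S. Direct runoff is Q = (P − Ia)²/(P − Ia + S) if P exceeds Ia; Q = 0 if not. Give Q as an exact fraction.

AMC II — tabulated CN = 88 applies directly.
Retention S: 1000/CN − 10 with CN=88.000 → S = 15/11 ≈ 1.364 in
Initial abstraction Ia = S/5 = (15/11)/5 = 3/11 ≈ 0.273 in
Excess rainfall: 0.930 − 0.273 = 0.657 in; P > Ia so Q > 0
Runoff Q = (P−Ia)²/(P−Ia+S) = (0.657)²/(0.657+1.364) = 58081/271700 ≈ 0.214 in

Q = 58081/271700 in ≈ 0.214 in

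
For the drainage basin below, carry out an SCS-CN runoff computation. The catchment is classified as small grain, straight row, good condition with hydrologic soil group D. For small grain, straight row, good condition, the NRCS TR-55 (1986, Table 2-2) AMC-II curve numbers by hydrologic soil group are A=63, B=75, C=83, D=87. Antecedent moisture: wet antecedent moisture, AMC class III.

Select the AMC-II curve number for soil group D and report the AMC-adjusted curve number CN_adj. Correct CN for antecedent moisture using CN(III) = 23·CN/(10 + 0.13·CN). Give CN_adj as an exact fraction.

NRCS table: small grain, straight row, good condition, soil group D → CN(II) = 87
Adjust CN=87 to AMC III: 23·87/(10 + 0.13·87) → 2001 ÷ (2131/100) = 200100/2131 ≈ 93.900

CN_adj = 200100/2131 ≈ 93.900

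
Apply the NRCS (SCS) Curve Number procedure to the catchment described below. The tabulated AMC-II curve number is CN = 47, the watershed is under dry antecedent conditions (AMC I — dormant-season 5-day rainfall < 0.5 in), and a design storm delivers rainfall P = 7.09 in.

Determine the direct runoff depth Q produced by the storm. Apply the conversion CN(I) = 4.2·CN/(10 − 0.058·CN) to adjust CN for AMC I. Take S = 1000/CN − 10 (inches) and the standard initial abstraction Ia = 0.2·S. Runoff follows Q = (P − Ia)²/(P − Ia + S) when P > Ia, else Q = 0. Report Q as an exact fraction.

Q = 28826267089/278312582100 in ≈ 0.104 in

CN(I) from CN(II)=47: (4.2·47)/(10 − 0.058·47) = 98700/3637 ≈ 27.138
Max retention: S = 1000/(98700/3637) − 10 = 26500/987 in (≈ 26.849 in)
Initial abstraction Ia = S/5 = (26500/987)/5 = 5300/987 ≈ 5.370 in
Since P=7.090 > Ia=5.370: effective rainfall P−Ia = 169783/98700 in
Runoff Q = (P−Ia)²/(P−Ia+S) = (1.720)²/(1.720+26.849) = 28826267089/278312582100 ≈ 0.104 in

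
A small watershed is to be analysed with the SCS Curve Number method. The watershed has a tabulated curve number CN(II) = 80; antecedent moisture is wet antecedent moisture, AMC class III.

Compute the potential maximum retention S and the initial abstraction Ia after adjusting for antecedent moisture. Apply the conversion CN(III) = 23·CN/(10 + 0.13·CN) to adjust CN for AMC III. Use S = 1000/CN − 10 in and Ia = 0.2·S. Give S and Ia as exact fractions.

CN(III) from CN(II)=80: (23·80)/(10 + 0.13·80) = 4600/51 ≈ 90.196
Retention S: 1000/CN − 10 with CN=90.196 → S = 25/23 ≈ 1.087 in
Initial abstraction Ia = S/5 = (25/23)/5 = 5/23 ≈ 0.217 in

S = 25/23 in ≈ 1.087 in; Ia = 5/23 in ≈ 0.217 in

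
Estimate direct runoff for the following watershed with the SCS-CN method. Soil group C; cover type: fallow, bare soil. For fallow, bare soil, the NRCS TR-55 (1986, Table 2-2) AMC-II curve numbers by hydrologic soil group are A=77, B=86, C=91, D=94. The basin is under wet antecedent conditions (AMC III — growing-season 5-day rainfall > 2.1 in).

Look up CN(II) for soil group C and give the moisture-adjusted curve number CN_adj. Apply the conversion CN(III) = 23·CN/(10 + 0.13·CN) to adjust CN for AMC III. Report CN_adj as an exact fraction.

CN_adj = 209300/2183 ≈ 95.877

NRCS table: fallow, bare soil, soil group C → CN(II) = 91
Adjust CN=91 to AMC III: 23·91/(10 + 0.13·91) → 2093 ÷ (2183/100) = 209300/2183 ≈ 95.877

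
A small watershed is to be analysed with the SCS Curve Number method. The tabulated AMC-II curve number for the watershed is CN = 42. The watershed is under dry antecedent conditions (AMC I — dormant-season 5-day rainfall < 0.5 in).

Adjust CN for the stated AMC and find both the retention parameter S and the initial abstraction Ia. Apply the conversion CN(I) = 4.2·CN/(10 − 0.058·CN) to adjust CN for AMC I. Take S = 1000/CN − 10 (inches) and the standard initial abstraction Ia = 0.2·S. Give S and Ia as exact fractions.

S = 14500/441 in ≈ 32.880 in; Ia = 2900/441 in ≈ 6.576 in

CN(I) from CN(II)=42: (4.2·42)/(10 − 0.058·42) = 44100/1891 ≈ 23.321
Max retention: S = 1000/(44100/1891) − 10 = 14500/441 in (≈ 32.880 in)
Ia = 0.2·(14500/441) = 2900/441 in ≈ 6.576 in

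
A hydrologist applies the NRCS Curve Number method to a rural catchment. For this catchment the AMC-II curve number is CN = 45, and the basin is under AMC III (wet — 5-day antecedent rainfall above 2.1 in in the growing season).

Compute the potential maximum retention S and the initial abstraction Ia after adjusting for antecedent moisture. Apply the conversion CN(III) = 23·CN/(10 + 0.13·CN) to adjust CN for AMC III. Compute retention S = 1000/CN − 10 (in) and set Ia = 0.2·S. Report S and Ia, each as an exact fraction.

S = 1100/207 in ≈ 5.314 in; Ia = 220/207 in ≈ 1.063 in

Wet (AMC III): CN(III) = 23·45/(10 + 0.13·45) = 1035/(317/20) = 20700/317 ≈ 65.300
Retention S: 1000/CN − 10 with CN=65.300 → S = 1100/207 ≈ 5.314 in
Ia = 0.2·(1100/207) = 220/207 in ≈ 1.063 in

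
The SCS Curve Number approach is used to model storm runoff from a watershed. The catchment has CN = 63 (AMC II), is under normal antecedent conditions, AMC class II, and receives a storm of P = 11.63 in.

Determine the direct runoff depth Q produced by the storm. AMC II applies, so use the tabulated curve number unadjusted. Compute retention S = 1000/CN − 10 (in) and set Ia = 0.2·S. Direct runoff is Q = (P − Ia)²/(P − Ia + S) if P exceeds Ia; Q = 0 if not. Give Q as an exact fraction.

Q = 4338725161/648074700 in ≈ 6.695 in

CN(II) = 63; AMC II needs no correction.
Retention S: 1000/CN − 10 with CN=63.000 → S = 370/63 ≈ 5.873 in
Initial abstraction Ia = S/5 = (370/63)/5 = 74/63 ≈ 1.175 in
P − Ia = 11.630 − 1.175 = 65869/6300 ≈ 10.455 in (> 0, runoff occurs)
Q: (65869/6300)² ÷ (102869/6300) = 4338725161/648074700 in (≈ 6.695 in)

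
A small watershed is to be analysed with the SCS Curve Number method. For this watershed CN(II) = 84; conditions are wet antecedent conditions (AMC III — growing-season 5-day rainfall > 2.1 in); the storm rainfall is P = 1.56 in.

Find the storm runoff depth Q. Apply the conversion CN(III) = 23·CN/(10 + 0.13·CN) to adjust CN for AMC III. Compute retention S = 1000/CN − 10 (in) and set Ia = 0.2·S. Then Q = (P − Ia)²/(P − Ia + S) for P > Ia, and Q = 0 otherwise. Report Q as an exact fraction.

Wet (AMC III): CN(III) = 23·84/(10 + 0.13·84) = 1932/(523/25) = 48300/523 ≈ 92.352
Retention S: 1000/CN − 10 with CN=92.352 → S = 400/483 ≈ 0.828 in
Initial abstraction Ia = S/5 = (400/483)/5 = 80/483 ≈ 0.166 in
Excess rainfall: 1.560 − 0.166 = 1.394 in; P > Ia so Q > 0
Runoff Q = (P−Ia)²/(P−Ia+S) = (1.394)²/(1.394+0.828) = 283484569/324056775 ≈ 0.875 in

Q = 283484569/324056775 in ≈ 0.875 in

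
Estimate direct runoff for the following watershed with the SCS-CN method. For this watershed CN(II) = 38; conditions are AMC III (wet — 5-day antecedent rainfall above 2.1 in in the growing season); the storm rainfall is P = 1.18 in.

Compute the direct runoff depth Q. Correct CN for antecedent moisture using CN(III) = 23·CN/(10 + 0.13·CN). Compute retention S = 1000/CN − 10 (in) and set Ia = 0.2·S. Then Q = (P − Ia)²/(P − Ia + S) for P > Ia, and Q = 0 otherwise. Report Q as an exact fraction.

Wet (AMC III): CN(III) = 23·38/(10 + 0.13·38) = 874/(747/50) = 43700/747 ≈ 58.501
Retention S: 1000/CN − 10 with CN=58.501 → S = 3100/437 ≈ 7.094 in
Initial abstraction Ia = S/5 = (3100/437)/5 = 620/437 ≈ 1.419 in
P = 1.180 ≤ Ia = 1.419 in: entire storm abstracted, Q = 0.

Q = 0 in ≈ 0.000 in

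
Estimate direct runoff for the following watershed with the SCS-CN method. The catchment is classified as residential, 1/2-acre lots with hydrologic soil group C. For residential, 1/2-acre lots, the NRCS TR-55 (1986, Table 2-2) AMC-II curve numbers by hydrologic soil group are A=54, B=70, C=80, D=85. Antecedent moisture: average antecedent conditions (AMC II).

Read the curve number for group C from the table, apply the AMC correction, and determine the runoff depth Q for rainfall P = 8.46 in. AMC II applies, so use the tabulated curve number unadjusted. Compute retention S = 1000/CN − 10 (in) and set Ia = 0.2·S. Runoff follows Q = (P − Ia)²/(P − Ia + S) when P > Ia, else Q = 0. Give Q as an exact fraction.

NRCS table: residential, 1/2-acre lots, soil group C → CN(II) = 80
CN(II) = 80; AMC II needs no correction.
S = 1000/80 − 10 = 5/2 in ≈ 2.500 in
Ia = 0.2·(5/2) = 1/2 in ≈ 0.500 in
Excess rainfall: 8.460 − 0.500 = 7.960 in; P > Ia so Q > 0
Runoff Q = (P−Ia)²/(P−Ia+S) = (7.960)²/(7.960+2.500) = 79202/13075 ≈ 6.058 in

Q = 79202/13075 in ≈ 6.058 in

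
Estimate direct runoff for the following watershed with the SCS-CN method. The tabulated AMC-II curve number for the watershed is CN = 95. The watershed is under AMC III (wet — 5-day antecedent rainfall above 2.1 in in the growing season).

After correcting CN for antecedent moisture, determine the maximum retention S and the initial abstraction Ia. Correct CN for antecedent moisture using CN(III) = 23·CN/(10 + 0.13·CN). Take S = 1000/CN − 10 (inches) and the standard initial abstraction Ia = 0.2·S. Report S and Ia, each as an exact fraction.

Wet (AMC III): CN(III) = 23·95/(10 + 0.13·95) = 2185/(447/20) = 43700/447 ≈ 97.763
S = 1000/(43700/447) − 10 = 100/437 in ≈ 0.229 in
Ia = 0.2S: 0.2·0.229 = 0.046 in (exactly 20/437)

S = 100/437 in ≈ 0.229 in; Ia = 20/437 in ≈ 0.046 in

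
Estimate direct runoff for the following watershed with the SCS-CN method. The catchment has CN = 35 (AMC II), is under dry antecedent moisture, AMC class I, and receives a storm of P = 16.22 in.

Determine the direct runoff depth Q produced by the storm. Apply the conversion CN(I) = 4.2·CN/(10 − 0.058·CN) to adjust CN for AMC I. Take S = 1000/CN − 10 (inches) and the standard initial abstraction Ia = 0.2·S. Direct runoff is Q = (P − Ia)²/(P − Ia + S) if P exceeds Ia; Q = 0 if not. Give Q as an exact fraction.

Q = 2939483089/2787244950 in ≈ 1.055 in

Adjust CN=35 to AMC I: 4.2·35/(10 − 0.058·35) → 147 ÷ (797/100) = 14700/797 ≈ 18.444
S = 1000/(14700/797) − 10 = 6500/147 in ≈ 44.218 in
Initial abstraction Ia = S/5 = (6500/147)/5 = 1300/147 ≈ 8.844 in
Excess rainfall: 16.220 − 8.844 = 7.376 in; P > Ia so Q > 0
Q: (54217/7350)² ÷ (379217/7350) = 2939483089/2787244950 in (≈ 1.055 in)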